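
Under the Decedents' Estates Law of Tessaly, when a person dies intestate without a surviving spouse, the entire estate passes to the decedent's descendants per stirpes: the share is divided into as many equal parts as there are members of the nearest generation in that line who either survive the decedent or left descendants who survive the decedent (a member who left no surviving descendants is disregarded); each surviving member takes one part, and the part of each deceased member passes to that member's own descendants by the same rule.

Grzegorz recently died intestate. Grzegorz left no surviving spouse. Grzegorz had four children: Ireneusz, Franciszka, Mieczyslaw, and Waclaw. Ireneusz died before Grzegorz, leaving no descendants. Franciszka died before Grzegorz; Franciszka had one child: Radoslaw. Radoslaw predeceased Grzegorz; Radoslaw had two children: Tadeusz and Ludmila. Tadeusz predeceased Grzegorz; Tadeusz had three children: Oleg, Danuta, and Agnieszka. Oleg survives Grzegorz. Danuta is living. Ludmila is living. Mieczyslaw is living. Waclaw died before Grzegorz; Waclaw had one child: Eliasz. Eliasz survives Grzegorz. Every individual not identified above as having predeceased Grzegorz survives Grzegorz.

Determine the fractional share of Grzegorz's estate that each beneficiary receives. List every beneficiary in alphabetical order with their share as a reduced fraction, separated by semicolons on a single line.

Agnieszka 1/18; Danuta 1/18; Eliasz 1/3; Ludmila 1/6; Mieczyslaw 1/3; Oleg 1/18

There is no surviving spouse, so the entire estate passes to Grzegorz's descendants per stirpes.
Ireneusz left no surviving issue, so that branch lapses and is disregarded.
The estate is divided into 3 equal shares of 1/3 among Franciszka, Mieczyslaw, Waclaw.
Franciszka predeceased; the 1/3 allotted to Franciszka's branch passes to Franciszka's issue by representation.
Radoslaw's line is the sole branch at this level, so the full 1/3 passes to Radoslaw's issue by representation.
The 1/3 is divided into 2 equal shares of 1/6 among Tadeusz, Ludmila.
Tadeusz predeceased; the 1/6 allotted to Tadeusz's branch passes to Tadeusz's issue by representation.
The 1/6 is divided into 3 equal shares of 1/18 among Oleg, Danuta, Agnieszka.
Oleg is living and takes 1/18.
Danuta is living and takes 1/18.
Agnieszka is living and takes 1/18.
Ludmila is living and takes 1/6.
Mieczyslaw is living and takes 1/3.
Waclaw predeceased; the 1/3 allotted to Waclaw's branch passes to Waclaw's issue by representation.
Eliasz is the sole taker at this level and receives the full 1/3.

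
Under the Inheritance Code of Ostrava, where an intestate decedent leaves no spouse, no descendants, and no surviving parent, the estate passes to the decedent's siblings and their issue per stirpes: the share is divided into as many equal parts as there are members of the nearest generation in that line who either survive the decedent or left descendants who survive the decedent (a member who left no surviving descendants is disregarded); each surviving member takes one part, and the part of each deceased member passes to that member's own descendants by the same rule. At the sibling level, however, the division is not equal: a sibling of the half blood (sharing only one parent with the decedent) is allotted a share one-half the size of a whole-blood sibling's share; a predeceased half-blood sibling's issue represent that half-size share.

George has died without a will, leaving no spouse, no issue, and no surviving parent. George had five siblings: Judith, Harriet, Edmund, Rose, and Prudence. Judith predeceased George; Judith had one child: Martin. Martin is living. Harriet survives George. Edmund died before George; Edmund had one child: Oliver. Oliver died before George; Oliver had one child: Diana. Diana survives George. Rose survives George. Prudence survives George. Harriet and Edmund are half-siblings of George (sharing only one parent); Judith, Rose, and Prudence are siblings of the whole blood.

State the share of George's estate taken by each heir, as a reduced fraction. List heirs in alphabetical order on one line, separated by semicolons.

No spouse, descendants, or parent survives, so the estate passes to George's siblings per stirpes.
Half-blood siblings count for one-half the weight of whole-blood siblings at the initial division.
Dividing 1 in proportion to weights (total weight 4): Judith (weight 1) → 1/4; Harriet (weight 1/2) → 1/8; Edmund (weight 1/2) → 1/8; Rose (weight 1) → 1/4; Prudence (weight 1) → 1/4.
Judith predeceased; the 1/4 allotted to Judith's branch passes to Judith's issue by representation.
Martin is the sole taker at this level and receives the full 1/4.
Harriet is living and takes 1/8.
Edmund predeceased; the 1/8 allotted to Edmund's branch passes to Edmund's issue by representation.
Oliver's line is the sole branch at this level, so the full 1/8 passes to Oliver's issue by representation.
Diana is the sole taker at this level and receives the full 1/8.
Rose is living and takes 1/4.
Prudence is living and takes 1/4.

Diana 1/8; Harriet 1/8; Martin 1/4; Prudence 1/4; Rose 1/4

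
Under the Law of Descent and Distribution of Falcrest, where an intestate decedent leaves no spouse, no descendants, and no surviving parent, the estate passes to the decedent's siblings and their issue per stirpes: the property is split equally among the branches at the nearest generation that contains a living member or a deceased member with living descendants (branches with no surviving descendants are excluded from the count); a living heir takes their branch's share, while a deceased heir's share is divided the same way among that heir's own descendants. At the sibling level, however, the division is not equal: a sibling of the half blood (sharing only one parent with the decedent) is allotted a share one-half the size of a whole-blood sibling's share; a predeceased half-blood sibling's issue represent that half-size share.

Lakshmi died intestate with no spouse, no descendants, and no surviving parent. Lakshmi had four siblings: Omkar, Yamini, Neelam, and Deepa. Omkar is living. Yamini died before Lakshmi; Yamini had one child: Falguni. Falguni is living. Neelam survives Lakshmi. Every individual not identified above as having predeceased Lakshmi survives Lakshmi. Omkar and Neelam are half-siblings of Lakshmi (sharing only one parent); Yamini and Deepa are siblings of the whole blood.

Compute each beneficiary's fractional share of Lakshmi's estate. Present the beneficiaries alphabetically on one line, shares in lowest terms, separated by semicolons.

Deepa 1/3; Falguni 1/3; Neelam 1/6; Omkar 1/6

No spouse, descendants, or parent survives, so the estate passes to Lakshmi's siblings per stirpes.
Half-blood siblings count for one-half the weight of whole-blood siblings at the initial division.
Dividing 1 in proportion to weights (total weight 3): Omkar (weight 1/2) → 1/6; Yamini (weight 1) → 1/3; Neelam (weight 1/2) → 1/6; Deepa (weight 1) → 1/3.
Omkar is living and takes 1/6.
Yamini predeceased; the 1/3 allotted to Yamini's branch passes to Yamini's issue by representation.
Falguni is the sole taker at this level and receives the full 1/3.
Neelam is living and takes 1/6.
Deepa is living and takes 1/3.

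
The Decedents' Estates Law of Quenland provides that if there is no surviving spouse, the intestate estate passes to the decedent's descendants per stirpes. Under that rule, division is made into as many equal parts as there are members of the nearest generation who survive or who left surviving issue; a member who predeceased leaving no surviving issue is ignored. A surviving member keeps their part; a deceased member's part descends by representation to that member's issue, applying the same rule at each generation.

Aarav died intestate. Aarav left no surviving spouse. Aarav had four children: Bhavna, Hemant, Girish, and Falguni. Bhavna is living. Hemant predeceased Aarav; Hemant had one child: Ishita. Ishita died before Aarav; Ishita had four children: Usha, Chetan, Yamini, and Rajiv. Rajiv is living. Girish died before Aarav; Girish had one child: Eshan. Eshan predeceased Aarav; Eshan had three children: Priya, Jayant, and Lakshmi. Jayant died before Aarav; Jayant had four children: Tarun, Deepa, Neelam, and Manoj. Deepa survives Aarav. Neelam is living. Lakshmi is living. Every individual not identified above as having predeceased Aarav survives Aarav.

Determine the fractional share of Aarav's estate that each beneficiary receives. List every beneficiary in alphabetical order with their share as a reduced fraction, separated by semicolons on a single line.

There is no surviving spouse, so the entire estate passes to Aarav's descendants per stirpes.
The estate is divided into 4 equal shares of 1/4 among Bhavna, Hemant, Girish, Falguni.
Bhavna is living and takes 1/4.
Hemant predeceased; the 1/4 allotted to Hemant's branch passes to Hemant's issue by representation.
Ishita's line is the sole branch at this level, so the full 1/4 passes to Ishita's issue by representation.
The 1/4 is divided into 4 equal shares of 1/16 among Usha, Chetan, Yamini, Rajiv.
Usha is living and takes 1/16.
Chetan is living and takes 1/16.
Yamini is living and takes 1/16.
Rajiv is living and takes 1/16.
Girish predeceased; the 1/4 allotted to Girish's branch passes to Girish's issue by representation.
Eshan's line is the sole branch at this level, so the full 1/4 passes to Eshan's issue by representation.
The 1/4 is divided into 3 equal shares of 1/12 among Priya, Jayant, Lakshmi.
Priya is living and takes 1/12.
Jayant predeceased; the 1/12 allotted to Jayant's branch passes to Jayant's issue by representation.
The 1/12 is divided into 4 equal shares of 1/48 among Tarun, Deepa, Neelam, Manoj.
Tarun is living and takes 1/48.
Deepa is living and takes 1/48.
Neelam is living and takes 1/48.
Manoj is living and takes 1/48.
Lakshmi is living and takes 1/12.
Falguni is living and takes 1/4.

Bhavna 1/4; Chetan 1/16; Deepa 1/48; Falguni 1/4; Lakshmi 1/12; Manoj 1/48; Neelam 1/48; Priya 1/12; Rajiv 1/16; Tarun 1/48; Usha 1/16; Yamini 1/16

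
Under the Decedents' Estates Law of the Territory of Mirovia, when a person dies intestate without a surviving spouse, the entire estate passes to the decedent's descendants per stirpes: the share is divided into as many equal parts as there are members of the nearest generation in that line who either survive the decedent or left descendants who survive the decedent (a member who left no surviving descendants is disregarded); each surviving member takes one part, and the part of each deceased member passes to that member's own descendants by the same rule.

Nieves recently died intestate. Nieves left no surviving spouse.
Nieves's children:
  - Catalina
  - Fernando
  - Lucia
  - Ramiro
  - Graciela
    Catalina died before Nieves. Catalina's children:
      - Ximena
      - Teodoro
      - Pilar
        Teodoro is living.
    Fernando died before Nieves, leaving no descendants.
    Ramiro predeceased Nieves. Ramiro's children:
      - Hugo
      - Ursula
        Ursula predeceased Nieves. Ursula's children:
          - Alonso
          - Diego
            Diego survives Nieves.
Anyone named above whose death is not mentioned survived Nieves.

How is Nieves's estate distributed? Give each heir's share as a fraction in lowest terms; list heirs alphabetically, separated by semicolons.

Alonso 1/16; Diego 1/16; Graciela 1/4; Hugo 1/8; Lucia 1/4; Pilar 1/12; Teodoro 1/12; Ximena 1/12

There is no surviving spouse, so the entire estate passes to Nieves's descendants per stirpes.
Fernando left no surviving issue, so that branch lapses and is disregarded.
The estate is divided into 4 equal shares of 1/4 among Catalina, Lucia, Ramiro, Graciela.
Catalina predeceased; the 1/4 allotted to Catalina's branch passes to Catalina's issue by representation.
The 1/4 is divided into 3 equal shares of 1/12 among Ximena, Teodoro, Pilar.
Ximena is living and takes 1/12.
Teodoro is living and takes 1/12.
Pilar is living and takes 1/12.
Lucia is living and takes 1/4.
Ramiro predeceased; the 1/4 allotted to Ramiro's branch passes to Ramiro's issue by representation.
The 1/4 is divided into 2 equal shares of 1/8 among Hugo, Ursula.
Hugo is living and takes 1/8.
Ursula predeceased; the 1/8 allotted to Ursula's branch passes to Ursula's issue by representation.
The 1/8 is divided into 2 equal shares of 1/16 among Alonso, Diego.
Alonso is living and takes 1/16.
Diego is living and takes 1/16.
Graciela is living and takes 1/4.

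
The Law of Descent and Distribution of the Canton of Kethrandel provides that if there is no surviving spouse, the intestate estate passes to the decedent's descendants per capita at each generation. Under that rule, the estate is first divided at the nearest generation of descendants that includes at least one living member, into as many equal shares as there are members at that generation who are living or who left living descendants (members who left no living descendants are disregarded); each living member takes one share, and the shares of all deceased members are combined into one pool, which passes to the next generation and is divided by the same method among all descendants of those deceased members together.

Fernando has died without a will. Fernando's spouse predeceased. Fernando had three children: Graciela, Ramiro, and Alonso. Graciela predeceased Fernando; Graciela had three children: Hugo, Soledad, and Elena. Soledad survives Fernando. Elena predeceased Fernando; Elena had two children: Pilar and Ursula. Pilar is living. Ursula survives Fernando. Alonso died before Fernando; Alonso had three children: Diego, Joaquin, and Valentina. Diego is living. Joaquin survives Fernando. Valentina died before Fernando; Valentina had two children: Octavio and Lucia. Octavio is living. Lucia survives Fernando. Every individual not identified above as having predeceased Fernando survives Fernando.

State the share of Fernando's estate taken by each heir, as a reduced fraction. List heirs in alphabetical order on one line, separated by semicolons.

Diego 1/9; Hugo 1/9; Joaquin 1/9; Lucia 1/18; Octavio 1/18; Pilar 1/18; Ramiro 1/3; Soledad 1/9; Ursula 1/18

There is no surviving spouse, so the entire estate passes to Fernando's descendants per capita at each generation.
At generation 1 (Graciela, Ramiro, Alonso) there are 3 shares of (1)/3 = 1/3 each.
Living: Ramiro — each takes 1/3.
Deceased: Graciela and Alonso. Their combined 2/3 is pooled and carried to generation 2.
At generation 2 (Hugo, Soledad, Elena, Diego, Joaquin, Valentina) there are 6 shares of (2/3)/6 = 1/9 each.
Living: Hugo, Soledad, Diego, and Joaquin — each takes 1/9.
Deceased: Elena and Valentina. Their combined 2/9 is pooled and carried to generation 3.
At generation 3 (Pilar, Ursula, Octavio, Lucia) there are 4 shares of (2/9)/4 = 1/18 each.
Living: Pilar, Ursula, Octavio, and Lucia — each takes 1/18.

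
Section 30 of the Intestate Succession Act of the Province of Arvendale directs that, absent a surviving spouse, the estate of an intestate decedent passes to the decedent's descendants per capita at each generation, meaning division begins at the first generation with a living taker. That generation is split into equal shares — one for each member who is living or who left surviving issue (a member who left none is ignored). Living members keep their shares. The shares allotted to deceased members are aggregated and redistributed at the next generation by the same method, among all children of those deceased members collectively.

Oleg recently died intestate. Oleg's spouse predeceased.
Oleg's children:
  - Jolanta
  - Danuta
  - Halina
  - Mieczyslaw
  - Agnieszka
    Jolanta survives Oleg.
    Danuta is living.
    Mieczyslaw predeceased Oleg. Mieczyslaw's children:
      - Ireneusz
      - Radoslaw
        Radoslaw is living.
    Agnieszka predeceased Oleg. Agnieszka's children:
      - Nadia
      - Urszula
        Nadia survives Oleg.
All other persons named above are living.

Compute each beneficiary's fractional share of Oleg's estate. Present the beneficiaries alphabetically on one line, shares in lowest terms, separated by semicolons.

Danuta 1/5; Halina 1/5; Ireneusz 1/10; Jolanta 1/5; Nadia 1/10; Radoslaw 1/10; Urszula 1/10

There is no surviving spouse, so the entire estate passes to Oleg's descendants per capita at each generation.
At generation 1 (Jolanta, Danuta, Halina, Mieczyslaw, Agnieszka) there are 5 shares of (1)/5 = 1/5 each.
Living: Jolanta, Danuta, and Halina — each takes 1/5.
Deceased: Mieczyslaw and Agnieszka. Their combined 2/5 is pooled and carried to generation 2.
At generation 2 (Ireneusz, Radoslaw, Nadia, Urszula) there are 4 shares of (2/5)/4 = 1/10 each.
Living: Ireneusz, Radoslaw, Nadia, and Urszula — each takes 1/10.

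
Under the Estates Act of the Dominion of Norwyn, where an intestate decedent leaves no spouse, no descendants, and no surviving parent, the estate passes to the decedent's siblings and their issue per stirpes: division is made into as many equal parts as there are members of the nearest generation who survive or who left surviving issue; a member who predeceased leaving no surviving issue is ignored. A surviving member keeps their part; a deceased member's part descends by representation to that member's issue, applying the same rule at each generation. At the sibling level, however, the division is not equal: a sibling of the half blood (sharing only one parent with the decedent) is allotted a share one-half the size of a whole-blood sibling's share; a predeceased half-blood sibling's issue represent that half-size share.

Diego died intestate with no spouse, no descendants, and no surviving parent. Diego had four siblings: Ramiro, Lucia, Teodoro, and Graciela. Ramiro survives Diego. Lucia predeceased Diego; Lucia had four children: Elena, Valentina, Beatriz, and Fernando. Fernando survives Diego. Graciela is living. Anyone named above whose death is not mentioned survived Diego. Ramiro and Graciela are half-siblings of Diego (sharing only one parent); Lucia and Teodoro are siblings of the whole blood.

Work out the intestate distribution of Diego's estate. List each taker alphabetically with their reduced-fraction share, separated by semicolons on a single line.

Beatriz 1/12; Elena 1/12; Fernando 1/12; Graciela 1/6; Ramiro 1/6; Teodoro 1/3; Valentina 1/12

No spouse, descendants, or parent survives, so the estate passes to Diego's siblings per stirpes.
Half-blood siblings count for one-half the weight of whole-blood siblings at the initial division.
Dividing 1 in proportion to weights (total weight 3): Ramiro (weight 1/2) → 1/6; Lucia (weight 1) → 1/3; Teodoro (weight 1) → 1/3; Graciela (weight 1/2) → 1/6.
Ramiro is living and takes 1/6.
Lucia predeceased; the 1/3 allotted to Lucia's branch passes to Lucia's issue by representation.
The 1/3 is divided into 4 equal shares of 1/12 among Elena, Valentina, Beatriz, Fernando.
Elena is living and takes 1/12.
Valentina is living and takes 1/12.
Beatriz is living and takes 1/12.
Fernando is living and takes 1/12.
Teodoro is living and takes 1/3.
Graciela is living and takes 1/6.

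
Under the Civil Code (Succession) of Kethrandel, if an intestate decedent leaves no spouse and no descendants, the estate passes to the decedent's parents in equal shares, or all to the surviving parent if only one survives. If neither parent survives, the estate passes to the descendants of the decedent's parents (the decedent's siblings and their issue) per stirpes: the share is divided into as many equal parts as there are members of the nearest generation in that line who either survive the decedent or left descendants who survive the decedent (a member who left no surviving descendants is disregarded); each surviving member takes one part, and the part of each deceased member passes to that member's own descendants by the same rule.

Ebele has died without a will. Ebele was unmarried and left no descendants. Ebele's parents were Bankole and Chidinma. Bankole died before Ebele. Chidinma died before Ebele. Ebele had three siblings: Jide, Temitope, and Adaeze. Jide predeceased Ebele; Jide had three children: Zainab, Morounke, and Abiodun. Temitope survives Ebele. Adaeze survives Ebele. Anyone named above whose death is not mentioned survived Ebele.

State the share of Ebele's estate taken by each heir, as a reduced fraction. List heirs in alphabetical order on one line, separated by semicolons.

Neither parent survives and there are no descendants, so the estate passes to Ebele's siblings and their issue per stirpes.
The estate is divided into 3 equal shares of 1/3 among Jide, Temitope, Adaeze.
Jide predeceased; the 1/3 allotted to Jide's branch passes to Jide's issue by representation.
The 1/3 is divided into 3 equal shares of 1/9 among Zainab, Morounke, Abiodun.
Zainab is living and takes 1/9.
Morounke is living and takes 1/9.
Abiodun is living and takes 1/9.
Temitope is living and takes 1/3.
Adaeze is living and takes 1/3.

Abiodun 1/9; Adaeze 1/3; Morounke 1/9; Temitope 1/3; Zainab 1/9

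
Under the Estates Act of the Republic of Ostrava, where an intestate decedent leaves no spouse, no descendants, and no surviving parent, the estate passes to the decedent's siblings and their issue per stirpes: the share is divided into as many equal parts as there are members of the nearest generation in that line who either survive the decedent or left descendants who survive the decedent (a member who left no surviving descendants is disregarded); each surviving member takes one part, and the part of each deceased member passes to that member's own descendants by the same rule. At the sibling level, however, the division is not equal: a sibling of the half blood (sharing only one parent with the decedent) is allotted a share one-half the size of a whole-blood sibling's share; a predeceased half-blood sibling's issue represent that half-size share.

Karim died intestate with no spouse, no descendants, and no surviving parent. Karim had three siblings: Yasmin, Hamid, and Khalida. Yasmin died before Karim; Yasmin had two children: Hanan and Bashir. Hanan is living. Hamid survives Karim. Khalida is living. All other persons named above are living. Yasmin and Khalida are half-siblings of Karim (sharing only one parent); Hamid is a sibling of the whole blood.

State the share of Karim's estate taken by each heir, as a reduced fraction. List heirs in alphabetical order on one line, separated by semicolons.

No spouse, descendants, or parent survives, so the estate passes to Karim's siblings per stirpes.
Half-blood siblings count for one-half the weight of whole-blood siblings at the initial division.
Dividing 1 in proportion to weights (total weight 2): Yasmin (weight 1/2) → 1/4; Hamid (weight 1) → 1/2; Khalida (weight 1/2) → 1/4.
Yasmin predeceased; the 1/4 allotted to Yasmin's branch passes to Yasmin's issue by representation.
The 1/4 is divided into 2 equal shares of 1/8 among Hanan, Bashir.
Hanan is living and takes 1/8.
Bashir is living and takes 1/8.
Hamid is living and takes 1/2.
Khalida is living and takes 1/4.

Bashir 1/8; Hamid 1/2; Hanan 1/8; Khalida 1/4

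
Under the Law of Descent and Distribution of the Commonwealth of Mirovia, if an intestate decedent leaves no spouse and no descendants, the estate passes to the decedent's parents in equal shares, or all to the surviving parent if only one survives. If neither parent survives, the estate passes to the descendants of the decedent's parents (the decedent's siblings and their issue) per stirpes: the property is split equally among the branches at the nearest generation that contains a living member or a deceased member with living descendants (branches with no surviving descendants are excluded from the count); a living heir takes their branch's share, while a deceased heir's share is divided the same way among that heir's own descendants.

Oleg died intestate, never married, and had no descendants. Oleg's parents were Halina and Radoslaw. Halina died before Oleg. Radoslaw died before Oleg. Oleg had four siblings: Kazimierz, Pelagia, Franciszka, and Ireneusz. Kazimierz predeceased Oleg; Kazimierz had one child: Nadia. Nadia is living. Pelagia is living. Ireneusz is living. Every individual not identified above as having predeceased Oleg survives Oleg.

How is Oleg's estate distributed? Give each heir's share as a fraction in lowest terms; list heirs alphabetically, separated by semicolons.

Franciszka 1/4; Ireneusz 1/4; Nadia 1/4; Pelagia 1/4

Neither parent survives and there are no descendants, so the estate passes to Oleg's siblings and their issue per stirpes.
The estate is divided into 4 equal shares of 1/4 among Kazimierz, Pelagia, Franciszka, Ireneusz.
Kazimierz predeceased; the 1/4 allotted to Kazimierz's branch passes to Kazimierz's issue by representation.
Nadia is the sole taker at this level and receives the full 1/4.
Pelagia is living and takes 1/4.
Franciszka is living and takes 1/4.
Ireneusz is living and takes 1/4.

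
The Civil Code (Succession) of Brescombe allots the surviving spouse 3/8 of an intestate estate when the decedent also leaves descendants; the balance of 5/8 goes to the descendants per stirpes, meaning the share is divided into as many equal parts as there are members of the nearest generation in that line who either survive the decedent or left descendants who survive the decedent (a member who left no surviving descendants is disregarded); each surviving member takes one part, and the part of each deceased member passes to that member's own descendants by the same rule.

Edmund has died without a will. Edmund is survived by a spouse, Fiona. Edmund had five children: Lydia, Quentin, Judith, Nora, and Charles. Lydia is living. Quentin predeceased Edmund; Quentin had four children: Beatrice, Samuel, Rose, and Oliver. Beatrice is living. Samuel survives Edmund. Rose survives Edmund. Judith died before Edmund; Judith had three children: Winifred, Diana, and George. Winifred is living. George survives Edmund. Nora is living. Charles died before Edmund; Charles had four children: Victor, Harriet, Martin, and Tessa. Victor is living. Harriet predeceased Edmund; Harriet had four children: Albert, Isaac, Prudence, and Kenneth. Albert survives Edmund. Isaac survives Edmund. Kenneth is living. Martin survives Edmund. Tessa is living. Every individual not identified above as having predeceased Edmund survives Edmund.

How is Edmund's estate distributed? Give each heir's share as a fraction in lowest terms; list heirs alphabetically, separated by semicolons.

Albert 1/128; Beatrice 1/32; Diana 1/24; Fiona 3/8; George 1/24; Isaac 1/128; Kenneth 1/128; Lydia 1/8; Martin 1/32; Nora 1/8; Oliver 1/32; Prudence 1/128; Rose 1/32; Samuel 1/32; Tessa 1/32; Victor 1/32; Winifred 1/24

Fiona, as surviving spouse, takes 3/8.
The remaining 5/8 passes to Edmund's descendants per stirpes.
The 5/8 is divided into 5 equal shares of 1/8 among Lydia, Quentin, Judith, Nora, Charles.
Lydia is living and takes 1/8.
Quentin predeceased; the 1/8 allotted to Quentin's branch passes to Quentin's issue by representation.
The 1/8 is divided into 4 equal shares of 1/32 among Beatrice, Samuel, Rose, Oliver.
Beatrice is living and takes 1/32.
Samuel is living and takes 1/32.
Rose is living and takes 1/32.
Oliver is living and takes 1/32.
Judith predeceased; the 1/8 allotted to Judith's branch passes to Judith's issue by representation.
The 1/8 is divided into 3 equal shares of 1/24 among Winifred, Diana, George.
Winifred is living and takes 1/24.
Diana is living and takes 1/24.
George is living and takes 1/24.
Nora is living and takes 1/8.
Charles predeceased; the 1/8 allotted to Charles's branch passes to Charles's issue by representation.
The 1/8 is divided into 4 equal shares of 1/32 among Victor, Harriet, Martin, Tessa.
Victor is living and takes 1/32.
Harriet predeceased; the 1/32 allotted to Harriet's branch passes to Harriet's issue by representation.
The 1/32 is divided into 4 equal shares of 1/128 among Albert, Isaac, Prudence, Kenneth.
Albert is living and takes 1/128.
Isaac is living and takes 1/128.
Prudence is living and takes 1/128.
Kenneth is living and takes 1/128.
Martin is living and takes 1/32.
Tessa is living and takes 1/32.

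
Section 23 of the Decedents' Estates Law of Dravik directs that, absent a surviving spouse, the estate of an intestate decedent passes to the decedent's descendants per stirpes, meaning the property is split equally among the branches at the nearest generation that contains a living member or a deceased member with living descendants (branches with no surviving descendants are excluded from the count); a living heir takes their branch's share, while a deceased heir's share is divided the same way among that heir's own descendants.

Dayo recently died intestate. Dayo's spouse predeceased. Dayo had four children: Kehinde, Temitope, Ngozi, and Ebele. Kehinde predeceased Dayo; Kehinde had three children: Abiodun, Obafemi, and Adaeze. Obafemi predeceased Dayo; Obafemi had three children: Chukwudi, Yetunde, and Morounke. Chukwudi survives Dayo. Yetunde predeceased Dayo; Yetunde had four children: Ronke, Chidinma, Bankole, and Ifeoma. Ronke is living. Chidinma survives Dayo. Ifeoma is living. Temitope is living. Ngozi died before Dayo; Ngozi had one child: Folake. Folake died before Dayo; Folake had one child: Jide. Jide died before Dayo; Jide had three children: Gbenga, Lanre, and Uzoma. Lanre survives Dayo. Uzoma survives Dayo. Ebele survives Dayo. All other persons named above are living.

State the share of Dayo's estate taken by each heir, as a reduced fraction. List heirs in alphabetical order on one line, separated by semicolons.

Abiodun 1/12; Adaeze 1/12; Bankole 1/144; Chidinma 1/144; Chukwudi 1/36; Ebele 1/4; Gbenga 1/12; Ifeoma 1/144; Lanre 1/12; Morounke 1/36; Ronke 1/144; Temitope 1/4; Uzoma 1/12

There is no surviving spouse, so the entire estate passes to Dayo's descendants per stirpes.
The estate is divided into 4 equal shares of 1/4 among Kehinde, Temitope, Ngozi, Ebele.
Kehinde predeceased; the 1/4 allotted to Kehinde's branch passes to Kehinde's issue by representation.
The 1/4 is divided into 3 equal shares of 1/12 among Abiodun, Obafemi, Adaeze.
Abiodun is living and takes 1/12.
Obafemi predeceased; the 1/12 allotted to Obafemi's branch passes to Obafemi's issue by representation.
The 1/12 is divided into 3 equal shares of 1/36 among Chukwudi, Yetunde, Morounke.
Chukwudi is living and takes 1/36.
Yetunde predeceased; the 1/36 allotted to Yetunde's branch passes to Yetunde's issue by representation.
The 1/36 is divided into 4 equal shares of 1/144 among Ronke, Chidinma, Bankole, Ifeoma.
Ronke is living and takes 1/144.
Chidinma is living and takes 1/144.
Bankole is living and takes 1/144.
Ifeoma is living and takes 1/144.
Morounke is living and takes 1/36.
Adaeze is living and takes 1/12.
Temitope is living and takes 1/4.
Ngozi predeceased; the 1/4 allotted to Ngozi's branch passes to Ngozi's issue by representation.
Folake's line is the sole branch at this level, so the full 1/4 passes to Folake's issue by representation.
Jide's line is the sole branch at this level, so the full 1/4 passes to Jide's issue by representation.
The 1/4 is divided into 3 equal shares of 1/12 among Gbenga, Lanre, Uzoma.
Gbenga is living and takes 1/12.
Lanre is living and takes 1/12.
Uzoma is living and takes 1/12.
Ebele is living and takes 1/4.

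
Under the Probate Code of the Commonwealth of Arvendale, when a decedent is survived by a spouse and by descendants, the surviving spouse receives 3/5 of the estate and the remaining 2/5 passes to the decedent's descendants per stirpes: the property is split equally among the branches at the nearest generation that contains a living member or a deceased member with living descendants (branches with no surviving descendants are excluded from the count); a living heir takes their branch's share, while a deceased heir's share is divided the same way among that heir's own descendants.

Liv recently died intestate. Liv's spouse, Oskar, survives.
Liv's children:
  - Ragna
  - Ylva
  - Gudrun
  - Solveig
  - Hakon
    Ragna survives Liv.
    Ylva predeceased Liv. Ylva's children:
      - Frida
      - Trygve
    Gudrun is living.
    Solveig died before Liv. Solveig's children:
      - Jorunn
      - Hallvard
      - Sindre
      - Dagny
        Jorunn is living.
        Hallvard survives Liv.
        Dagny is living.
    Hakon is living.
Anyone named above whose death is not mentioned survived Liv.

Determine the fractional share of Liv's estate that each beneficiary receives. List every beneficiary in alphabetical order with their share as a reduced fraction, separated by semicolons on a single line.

Dagny 1/50; Frida 1/25; Gudrun 2/25; Hakon 2/25; Hallvard 1/50; Jorunn 1/50; Oskar 3/5; Ragna 2/25; Sindre 1/50; Trygve 1/25

Oskar, as surviving spouse, takes 3/5.
The remaining 2/5 passes to Liv's descendants per stirpes.
The 2/5 is divided into 5 equal shares of 2/25 among Ragna, Ylva, Gudrun, Solveig, Hakon.
Ragna is living and takes 2/25.
Ylva predeceased; the 2/25 allotted to Ylva's branch passes to Ylva's issue by representation.
The 2/25 is divided into 2 equal shares of 1/25 among Frida, Trygve.
Frida is living and takes 1/25.
Trygve is living and takes 1/25.
Gudrun is living and takes 2/25.
Solveig predeceased; the 2/25 allotted to Solveig's branch passes to Solveig's issue by representation.
The 2/25 is divided into 4 equal shares of 1/50 among Jorunn, Hallvard, Sindre, Dagny.
Jorunn is living and takes 1/50.
Hallvard is living and takes 1/50.
Sindre is living and takes 1/50.
Dagny is living and takes 1/50.
Hakon is living and takes 2/25.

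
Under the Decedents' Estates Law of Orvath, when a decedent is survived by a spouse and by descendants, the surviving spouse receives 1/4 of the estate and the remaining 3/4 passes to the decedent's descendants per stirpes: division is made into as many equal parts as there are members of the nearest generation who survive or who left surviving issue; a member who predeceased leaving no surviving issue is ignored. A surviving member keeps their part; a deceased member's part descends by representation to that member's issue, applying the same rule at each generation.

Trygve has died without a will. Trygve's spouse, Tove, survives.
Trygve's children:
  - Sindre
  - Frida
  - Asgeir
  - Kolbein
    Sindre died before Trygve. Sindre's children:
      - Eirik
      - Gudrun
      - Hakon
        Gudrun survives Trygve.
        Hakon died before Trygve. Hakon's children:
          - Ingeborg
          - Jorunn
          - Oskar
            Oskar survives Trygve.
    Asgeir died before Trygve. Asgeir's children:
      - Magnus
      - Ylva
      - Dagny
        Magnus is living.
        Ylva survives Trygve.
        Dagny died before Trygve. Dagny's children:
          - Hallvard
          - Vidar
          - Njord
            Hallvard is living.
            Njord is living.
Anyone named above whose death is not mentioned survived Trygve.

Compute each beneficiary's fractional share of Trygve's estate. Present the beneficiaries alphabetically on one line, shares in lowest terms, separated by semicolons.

Eirik 1/16; Frida 3/16; Gudrun 1/16; Hallvard 1/48; Ingeborg 1/48; Jorunn 1/48; Kolbein 3/16; Magnus 1/16; Njord 1/48; Oskar 1/48; Tove 1/4; Vidar 1/48; Ylva 1/16

Tove, as surviving spouse, takes 1/4.
The remaining 3/4 passes to Trygve's descendants per stirpes.
The 3/4 is divided into 4 equal shares of 3/16 among Sindre, Frida, Asgeir, Kolbein.
Sindre predeceased; the 3/16 allotted to Sindre's branch passes to Sindre's issue by representation.
The 3/16 is divided into 3 equal shares of 1/16 among Eirik, Gudrun, Hakon.
Eirik is living and takes 1/16.
Gudrun is living and takes 1/16.
Hakon predeceased; the 1/16 allotted to Hakon's branch passes to Hakon's issue by representation.
The 1/16 is divided into 3 equal shares of 1/48 among Ingeborg, Jorunn, Oskar.
Ingeborg is living and takes 1/48.
Jorunn is living and takes 1/48.
Oskar is living and takes 1/48.
Frida is living and takes 3/16.
Asgeir predeceased; the 3/16 allotted to Asgeir's branch passes to Asgeir's issue by representation.
The 3/16 is divided into 3 equal shares of 1/16 among Magnus, Ylva, Dagny.
Magnus is living and takes 1/16.
Ylva is living and takes 1/16.
Dagny predeceased; the 1/16 allotted to Dagny's branch passes to Dagny's issue by representation.
The 1/16 is divided into 3 equal shares of 1/48 among Hallvard, Vidar, Njord.
Hallvard is living and takes 1/48.
Vidar is living and takes 1/48.
Njord is living and takes 1/48.
Kolbein is living and takes 3/16.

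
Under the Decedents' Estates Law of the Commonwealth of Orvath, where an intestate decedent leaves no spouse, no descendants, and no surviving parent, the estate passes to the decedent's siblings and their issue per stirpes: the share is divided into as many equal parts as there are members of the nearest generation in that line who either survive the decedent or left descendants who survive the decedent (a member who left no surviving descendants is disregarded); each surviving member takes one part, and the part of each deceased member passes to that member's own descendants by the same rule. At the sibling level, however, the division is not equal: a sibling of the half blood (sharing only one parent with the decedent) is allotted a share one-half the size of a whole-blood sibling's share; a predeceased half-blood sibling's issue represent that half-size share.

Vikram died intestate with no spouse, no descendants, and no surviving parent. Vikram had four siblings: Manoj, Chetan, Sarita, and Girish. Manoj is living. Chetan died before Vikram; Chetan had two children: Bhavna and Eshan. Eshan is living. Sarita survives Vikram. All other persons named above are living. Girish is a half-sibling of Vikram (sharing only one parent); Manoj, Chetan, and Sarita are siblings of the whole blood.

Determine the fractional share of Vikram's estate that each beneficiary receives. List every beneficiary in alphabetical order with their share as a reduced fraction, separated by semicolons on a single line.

No spouse, descendants, or parent survives, so the estate passes to Vikram's siblings per stirpes.
Half-blood siblings count for one-half the weight of whole-blood siblings at the initial division.
Dividing 1 in proportion to weights (total weight 7/2): Manoj (weight 1) → 2/7; Chetan (weight 1) → 2/7; Sarita (weight 1) → 2/7; Girish (weight 1/2) → 1/7.
Manoj is living and takes 2/7.
Chetan predeceased; the 2/7 allotted to Chetan's branch passes to Chetan's issue by representation.
The 2/7 is divided into 2 equal shares of 1/7 among Bhavna, Eshan.
Bhavna is living and takes 1/7.
Eshan is living and takes 1/7.
Sarita is living and takes 2/7.
Girish is living and takes 1/7.

Bhavna 1/7; Eshan 1/7; Girish 1/7; Manoj 2/7; Sarita 2/7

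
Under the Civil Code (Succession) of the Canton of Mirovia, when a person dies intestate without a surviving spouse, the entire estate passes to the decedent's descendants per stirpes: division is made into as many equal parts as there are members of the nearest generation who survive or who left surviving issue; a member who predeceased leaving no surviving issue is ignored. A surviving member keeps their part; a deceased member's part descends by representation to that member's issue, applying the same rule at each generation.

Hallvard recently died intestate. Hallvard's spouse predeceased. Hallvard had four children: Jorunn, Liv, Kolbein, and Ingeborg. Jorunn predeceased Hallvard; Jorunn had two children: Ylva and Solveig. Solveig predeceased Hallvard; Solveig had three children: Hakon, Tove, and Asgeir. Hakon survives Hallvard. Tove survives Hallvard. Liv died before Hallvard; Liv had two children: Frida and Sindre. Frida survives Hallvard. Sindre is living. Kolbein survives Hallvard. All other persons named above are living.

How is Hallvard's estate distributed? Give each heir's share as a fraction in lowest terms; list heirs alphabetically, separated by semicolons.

Asgeir 1/24; Frida 1/8; Hakon 1/24; Ingeborg 1/4; Kolbein 1/4; Sindre 1/8; Tove 1/24; Ylva 1/8

There is no surviving spouse, so the entire estate passes to Hallvard's descendants per stirpes.
The estate is divided into 4 equal shares of 1/4 among Jorunn, Liv, Kolbein, Ingeborg.
Jorunn predeceased; the 1/4 allotted to Jorunn's branch passes to Jorunn's issue by representation.
The 1/4 is divided into 2 equal shares of 1/8 among Ylva, Solveig.
Ylva is living and takes 1/8.
Solveig predeceased; the 1/8 allotted to Solveig's branch passes to Solveig's issue by representation.
The 1/8 is divided into 3 equal shares of 1/24 among Hakon, Tove, Asgeir.
Hakon is living and takes 1/24.
Tove is living and takes 1/24.
Asgeir is living and takes 1/24.
Liv predeceased; the 1/4 allotted to Liv's branch passes to Liv's issue by representation.
The 1/4 is divided into 2 equal shares of 1/8 among Frida, Sindre.
Frida is living and takes 1/8.
Sindre is living and takes 1/8.
Kolbein is living and takes 1/4.
Ingeborg is living and takes 1/4.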